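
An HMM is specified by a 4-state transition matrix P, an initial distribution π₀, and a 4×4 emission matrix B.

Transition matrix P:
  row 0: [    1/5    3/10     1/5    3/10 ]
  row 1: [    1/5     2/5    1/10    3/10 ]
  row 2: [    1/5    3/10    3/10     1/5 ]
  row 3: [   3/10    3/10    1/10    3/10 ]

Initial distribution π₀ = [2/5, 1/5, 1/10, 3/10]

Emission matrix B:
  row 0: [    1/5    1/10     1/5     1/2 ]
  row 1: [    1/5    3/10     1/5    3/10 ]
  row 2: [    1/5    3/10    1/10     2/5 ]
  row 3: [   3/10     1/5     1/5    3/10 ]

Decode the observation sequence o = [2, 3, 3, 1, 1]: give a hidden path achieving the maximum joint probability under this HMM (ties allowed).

t=0: δ = [8.000e-02, 4.000e-02, 1.000e-02, 6.000e-02]  (obs o_0=2)
t=1: δ = [9.000e-03, 7.200e-03, 6.400e-03, 7.200e-03]  ψ = [3, 0, 0, 0]  (obs o_1=3)
t=2: δ = [1.080e-03, 8.640e-04, 7.680e-04, 8.100e-04]  ψ = [3, 1, 2, 0]  (obs o_2=3)
t=3: δ = [2.430e-05, 1.037e-04, 6.912e-05, 6.480e-05]  ψ = [3, 1, 2, 0]  (obs o_3=1)
t=4: δ = [2.074e-06, 1.244e-05, 6.221e-06, 6.221e-06]  ψ = [1, 1, 2, 1]  (obs o_4=1)
backtrack: best end state = 1; path = [0, 1, 1, 1, 1]

path = [0, 1, 1, 1, 1]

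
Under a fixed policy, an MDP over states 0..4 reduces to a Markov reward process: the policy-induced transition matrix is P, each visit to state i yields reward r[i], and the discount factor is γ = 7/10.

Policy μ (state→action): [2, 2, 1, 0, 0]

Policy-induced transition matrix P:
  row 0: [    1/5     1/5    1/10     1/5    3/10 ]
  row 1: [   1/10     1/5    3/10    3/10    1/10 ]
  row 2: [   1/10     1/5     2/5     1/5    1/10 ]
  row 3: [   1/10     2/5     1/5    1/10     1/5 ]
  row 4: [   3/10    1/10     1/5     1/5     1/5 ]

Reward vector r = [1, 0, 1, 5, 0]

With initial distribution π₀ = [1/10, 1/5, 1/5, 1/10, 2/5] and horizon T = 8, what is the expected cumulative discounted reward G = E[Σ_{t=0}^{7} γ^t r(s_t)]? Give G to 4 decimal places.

t=0: π = [0.1000, 0.2000, 0.2000, 0.1000, 0.4000], E[r] = 0.8000, γ^t·E[r] = 0.800000, running G = 0.800000
t=1: π = [0.1900, 0.1800, 0.2500, 0.2100, 0.1700], E[r] = 1.4900, γ^t·E[r] = 1.043000, running G = 1.843000
t=2: π = [0.1530, 0.2250, 0.2490, 0.1970, 0.1760], E[r] = 1.3870, γ^t·E[r] = 0.679630, running G = 2.522630
t=3: π = [0.1505, 0.2218, 0.2570, 0.2028, 0.1679], E[r] = 1.4215, γ^t·E[r] = 0.487575, running G = 3.010205
t=4: π = [0.1486, 0.2238, 0.2585, 0.2019, 0.1672], E[r] = 1.4167, γ^t·E[r] = 0.340140, running G = 3.350345
t=5: π = [0.1483, 0.2237, 0.2592, 0.2022, 0.1666], E[r] = 1.4185, γ^t·E[r] = 0.238399, running G = 3.588744
t=6: π = [0.1482, 0.2238, 0.2594, 0.2021, 0.1665], E[r] = 1.4183, γ^t·E[r] = 0.166859, running G = 3.755602
t=7: π = [0.1481, 0.2238, 0.2594, 0.2022, 0.1665], E[r] = 1.4184, γ^t·E[r] = 0.116809, running G = 3.872412

G = 3.8724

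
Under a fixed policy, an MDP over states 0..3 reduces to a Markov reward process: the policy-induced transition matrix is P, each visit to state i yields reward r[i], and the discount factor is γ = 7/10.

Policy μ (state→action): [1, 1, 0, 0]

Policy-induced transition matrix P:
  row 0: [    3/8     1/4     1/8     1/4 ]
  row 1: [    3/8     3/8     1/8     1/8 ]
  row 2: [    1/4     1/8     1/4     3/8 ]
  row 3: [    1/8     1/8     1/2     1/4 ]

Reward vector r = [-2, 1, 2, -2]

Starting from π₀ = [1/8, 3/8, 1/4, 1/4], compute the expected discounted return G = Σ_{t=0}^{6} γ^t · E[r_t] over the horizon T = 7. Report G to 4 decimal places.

t=0: π = [0.1250, 0.3750, 0.2500, 0.2500], E[r] = 0.1250, γ^t·E[r] = 0.125000, running G = 0.125000
t=1: π = [0.2813, 0.2344, 0.2500, 0.2344], E[r] = -0.2969, γ^t·E[r] = -0.207813, running G = -0.082813
t=2: π = [0.2852, 0.2188, 0.2441, 0.2520], E[r] = -0.3672, γ^t·E[r] = -0.179922, running G = -0.262734
t=3: π = [0.2815, 0.2153, 0.2500, 0.2532], E[r] = -0.3540, γ^t·E[r] = -0.121423, running G = -0.384158
t=4: π = [0.2805, 0.2140, 0.2512, 0.2543], E[r] = -0.3532, γ^t·E[r] = -0.084799, running G = -0.468956
t=5: π = [0.2800, 0.2136, 0.2518, 0.2546], E[r] = -0.3522, γ^t·E[r] = -0.059197, running G = -0.528154
t=6: π = [0.2799, 0.2134, 0.2520, 0.2548], E[r] = -0.3520, γ^t·E[r] = -0.041408, running G = -0.569562

G = -0.5696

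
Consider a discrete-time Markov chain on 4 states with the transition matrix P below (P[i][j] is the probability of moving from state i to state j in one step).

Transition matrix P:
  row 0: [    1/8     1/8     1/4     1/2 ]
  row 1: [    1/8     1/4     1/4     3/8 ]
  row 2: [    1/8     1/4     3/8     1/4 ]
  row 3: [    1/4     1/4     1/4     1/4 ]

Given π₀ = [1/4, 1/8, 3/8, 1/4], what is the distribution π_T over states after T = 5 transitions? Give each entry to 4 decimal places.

t=0: π = [0.2500, 0.1250, 0.3750, 0.2500]
t=1: π = [0.1563, 0.2188, 0.2969, 0.3281]
t=2: π = [0.1660, 0.2305, 0.2871, 0.3164]
t=3: π = [0.1646, 0.2292, 0.2859, 0.3203]
t=4: π = [0.1650, 0.2294, 0.2857, 0.3198]
t=5: π = [0.1650, 0.2294, 0.2857, 0.3199]

π = [0.1650, 0.2294, 0.2857, 0.3199]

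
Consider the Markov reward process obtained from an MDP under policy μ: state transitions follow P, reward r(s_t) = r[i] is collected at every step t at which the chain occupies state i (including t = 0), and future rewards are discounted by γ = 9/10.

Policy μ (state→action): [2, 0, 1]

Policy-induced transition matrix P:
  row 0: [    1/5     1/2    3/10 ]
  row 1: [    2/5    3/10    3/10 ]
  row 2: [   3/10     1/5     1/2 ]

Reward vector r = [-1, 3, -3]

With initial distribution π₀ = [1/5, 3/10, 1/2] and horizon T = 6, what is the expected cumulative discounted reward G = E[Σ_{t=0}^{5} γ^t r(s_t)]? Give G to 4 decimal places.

G = -2.6696

t=0: π = [0.2000, 0.3000, 0.5000], E[r] = -0.8000, γ^t·E[r] = -0.800000, running G = -0.800000
t=1: π = [0.3100, 0.2900, 0.4000], E[r] = -0.6400, γ^t·E[r] = -0.576000, running G = -1.376000
t=2: π = [0.2980, 0.3220, 0.3800], E[r] = -0.4720, γ^t·E[r] = -0.382320, running G = -1.758320
t=3: π = [0.3024, 0.3216, 0.3760], E[r] = -0.4656, γ^t·E[r] = -0.339422, running G = -2.097742
t=4: π = [0.3019, 0.3229, 0.3752], E[r] = -0.4589, γ^t·E[r] = -0.301071, running G = -2.398814
t=5: π = [0.3021, 0.3229, 0.3750], E[r] = -0.4586, γ^t·E[r] = -0.270813, running G = -2.669626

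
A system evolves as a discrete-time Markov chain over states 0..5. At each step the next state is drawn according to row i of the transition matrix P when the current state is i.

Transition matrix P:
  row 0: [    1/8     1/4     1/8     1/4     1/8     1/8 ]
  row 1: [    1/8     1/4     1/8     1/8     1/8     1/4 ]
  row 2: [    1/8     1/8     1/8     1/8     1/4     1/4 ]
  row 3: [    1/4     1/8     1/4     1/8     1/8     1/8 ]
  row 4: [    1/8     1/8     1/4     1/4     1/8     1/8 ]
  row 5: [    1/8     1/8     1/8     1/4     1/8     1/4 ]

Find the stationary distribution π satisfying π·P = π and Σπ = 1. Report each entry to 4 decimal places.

π = [0.1482, 0.1640, 0.1664, 0.1855, 0.1458, 0.1901]

Balance equations π_j = Σ_i π_i·P[i][j]:
  π_0 = 1/8·π_0 + 1/8·π_1 + 1/8·π_2 + 1/4·π_3 + 1/8·π_4 + 1/8·π_5
  π_1 = 1/4·π_0 + 1/4·π_1 + 1/8·π_2 + 1/8·π_3 + 1/8·π_4 + 1/8·π_5
  π_2 = 1/8·π_0 + 1/8·π_1 + 1/8·π_2 + 1/4·π_3 + 1/4·π_4 + 1/8·π_5
  π_3 = 1/4·π_0 + 1/8·π_1 + 1/8·π_2 + 1/8·π_3 + 1/4·π_4 + 1/4·π_5
  π_4 = 1/8·π_0 + 1/8·π_1 + 1/4·π_2 + 1/8·π_3 + 1/8·π_4 + 1/8·π_5
  normalize: π_0 + π_1 + π_2 + π_3 + π_4 + π_5 = 1
Solving the linear system gives exactly π = [683/4609, 756/4609, 767/4609, 855/4609, 672/4609, 876/4609].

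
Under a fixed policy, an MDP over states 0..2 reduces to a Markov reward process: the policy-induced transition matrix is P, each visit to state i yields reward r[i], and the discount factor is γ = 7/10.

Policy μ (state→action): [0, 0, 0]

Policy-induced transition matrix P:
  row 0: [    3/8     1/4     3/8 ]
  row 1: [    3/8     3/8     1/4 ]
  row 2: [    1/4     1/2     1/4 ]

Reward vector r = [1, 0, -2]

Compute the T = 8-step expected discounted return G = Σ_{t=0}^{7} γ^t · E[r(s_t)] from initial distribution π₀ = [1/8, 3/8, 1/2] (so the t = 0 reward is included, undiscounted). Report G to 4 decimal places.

t=0: π = [0.1250, 0.3750, 0.5000], E[r] = -0.8750, γ^t·E[r] = -0.875000, running G = -0.875000
t=1: π = [0.3125, 0.4219, 0.2656], E[r] = -0.2188, γ^t·E[r] = -0.153125, running G = -1.028125
t=2: π = [0.3418, 0.3691, 0.2891], E[r] = -0.2363, γ^t·E[r] = -0.115801, running G = -1.143926
t=3: π = [0.3389, 0.3684, 0.2927], E[r] = -0.2466, γ^t·E[r] = -0.084578, running G = -1.228503
t=4: π = [0.3384, 0.3692, 0.2924], E[r] = -0.2463, γ^t·E[r] = -0.059138, running G = -1.287642
t=5: π = [0.3385, 0.3692, 0.2923], E[r] = -0.2461, γ^t·E[r] = -0.041370, running G = -1.329012
t=6: π = [0.3385, 0.3692, 0.2923], E[r] = -0.2462, γ^t·E[r] = -0.028959, running G = -1.357971
t=7: π = [0.3385, 0.3692, 0.2923], E[r] = -0.2462, γ^t·E[r] = -0.020272, running G = -1.378243

G = -1.3782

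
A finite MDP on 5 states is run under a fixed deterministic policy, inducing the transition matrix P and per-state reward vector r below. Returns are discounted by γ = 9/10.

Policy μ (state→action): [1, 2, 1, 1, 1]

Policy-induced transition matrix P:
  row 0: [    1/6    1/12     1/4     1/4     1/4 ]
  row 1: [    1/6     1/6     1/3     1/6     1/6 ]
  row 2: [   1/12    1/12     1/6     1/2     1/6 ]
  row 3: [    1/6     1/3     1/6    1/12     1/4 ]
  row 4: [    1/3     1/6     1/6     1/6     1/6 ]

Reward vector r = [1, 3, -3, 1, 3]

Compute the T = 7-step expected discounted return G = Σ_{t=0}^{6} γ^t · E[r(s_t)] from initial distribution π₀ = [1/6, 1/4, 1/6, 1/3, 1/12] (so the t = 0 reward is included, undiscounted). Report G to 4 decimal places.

G = 4.8119

t=0: π = [0.1667, 0.2500, 0.1667, 0.3333, 0.0833], E[r] = 1.0000, γ^t·E[r] = 1.000000, running G = 1.000000
t=1: π = [0.1667, 0.1944, 0.2222, 0.2083, 0.2083], E[r] = 0.9167, γ^t·E[r] = 0.825000, running G = 1.825000
t=2: π = [0.1829, 0.1690, 0.2130, 0.2373, 0.1979], E[r] = 0.8819, γ^t·E[r] = 0.714375, running G = 2.539375
t=3: π = [0.1819, 0.1732, 0.2101, 0.2331, 0.2017], E[r] = 0.9095, γ^t·E[r] = 0.663047, running G = 3.202422
t=4: π = [0.1828, 0.1729, 0.2107, 0.2324, 0.2013], E[r] = 0.9054, γ^t·E[r] = 0.594053, running G = 3.796475
t=5: π = [0.1827, 0.1726, 0.2107, 0.2328, 0.2013], E[r] = 0.9049, γ^t·E[r] = 0.534354, running G = 4.330829
t=6: π = [0.1827, 0.1727, 0.2107, 0.2327, 0.2013], E[r] = 0.9053, γ^t·E[r] = 0.481115, running G = 4.811944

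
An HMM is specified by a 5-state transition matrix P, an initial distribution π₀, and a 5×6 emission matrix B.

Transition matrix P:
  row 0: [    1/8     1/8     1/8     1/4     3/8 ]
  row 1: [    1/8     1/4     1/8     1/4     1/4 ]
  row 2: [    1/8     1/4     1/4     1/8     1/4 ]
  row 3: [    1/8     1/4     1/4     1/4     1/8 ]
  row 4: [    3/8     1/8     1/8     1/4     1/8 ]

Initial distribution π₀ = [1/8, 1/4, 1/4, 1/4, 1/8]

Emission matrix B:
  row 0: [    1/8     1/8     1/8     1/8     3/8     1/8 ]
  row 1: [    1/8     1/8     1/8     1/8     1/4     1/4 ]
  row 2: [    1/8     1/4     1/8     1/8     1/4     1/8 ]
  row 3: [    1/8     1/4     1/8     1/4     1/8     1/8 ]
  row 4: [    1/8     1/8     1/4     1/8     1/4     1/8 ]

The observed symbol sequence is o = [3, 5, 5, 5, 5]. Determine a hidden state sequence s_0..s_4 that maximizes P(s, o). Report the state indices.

path = [3, 1, 1, 1, 1]

t=0: δ = [1.562e-02, 3.125e-02, 3.125e-02, 6.250e-02, 1.562e-02]  (obs o_0=3)
t=1: δ = [9.766e-04, 3.906e-03, 1.953e-03, 1.953e-03, 9.766e-04]  ψ = [3, 3, 3, 3, 1]  (obs o_1=5)
t=2: δ = [6.104e-05, 2.441e-04, 6.104e-05, 1.221e-04, 1.221e-04]  ψ = [1, 1, 1, 1, 1]  (obs o_2=5)
t=3: δ = [5.722e-06, 1.526e-05, 3.815e-06, 7.629e-06, 7.629e-06]  ψ = [4, 1, 1, 1, 1]  (obs o_3=5)
t=4: δ = [3.576e-07, 9.537e-07, 2.384e-07, 4.768e-07, 4.768e-07]  ψ = [4, 1, 1, 1, 1]  (obs o_4=5)
backtrack: best end state = 1; path = [3, 1, 1, 1, 1]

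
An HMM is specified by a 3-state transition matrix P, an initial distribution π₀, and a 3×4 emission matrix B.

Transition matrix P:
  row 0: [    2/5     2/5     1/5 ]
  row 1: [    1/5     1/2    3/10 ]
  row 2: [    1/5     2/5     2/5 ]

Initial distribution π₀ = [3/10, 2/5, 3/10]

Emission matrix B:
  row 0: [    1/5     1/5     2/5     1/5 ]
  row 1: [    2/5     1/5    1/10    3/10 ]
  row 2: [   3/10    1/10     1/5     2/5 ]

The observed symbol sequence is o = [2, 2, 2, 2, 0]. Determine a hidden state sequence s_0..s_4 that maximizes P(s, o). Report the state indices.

t=0: δ = [1.200e-01, 4.000e-02, 6.000e-02]  (obs o_0=2)
t=1: δ = [1.920e-02, 4.800e-03, 4.800e-03]  ψ = [0, 0, 0]  (obs o_1=2)
t=2: δ = [3.072e-03, 7.680e-04, 7.680e-04]  ψ = [0, 0, 0]  (obs o_2=2)
t=3: δ = [4.915e-04, 1.229e-04, 1.229e-04]  ψ = [0, 0, 0]  (obs o_3=2)
t=4: δ = [3.932e-05, 7.864e-05, 2.949e-05]  ψ = [0, 0, 0]  (obs o_4=0)
backtrack: best end state = 1; path = [0, 0, 0, 0, 1]

path = [0, 0, 0, 0, 1]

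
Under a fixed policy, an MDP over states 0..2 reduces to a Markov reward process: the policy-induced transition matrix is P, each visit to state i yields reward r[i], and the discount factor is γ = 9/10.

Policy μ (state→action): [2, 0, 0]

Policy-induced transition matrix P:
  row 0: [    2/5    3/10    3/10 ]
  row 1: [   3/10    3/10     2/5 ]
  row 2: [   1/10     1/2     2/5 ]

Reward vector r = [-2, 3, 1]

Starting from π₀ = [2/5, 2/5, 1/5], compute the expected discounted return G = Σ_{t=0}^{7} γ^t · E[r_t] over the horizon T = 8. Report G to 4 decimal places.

t=0: π = [0.4000, 0.4000, 0.2000], E[r] = 0.6000, γ^t·E[r] = 0.600000, running G = 0.600000
t=1: π = [0.3000, 0.3400, 0.3600], E[r] = 0.7800, γ^t·E[r] = 0.702000, running G = 1.302000
t=2: π = [0.2580, 0.3720, 0.3700], E[r] = 0.9700, γ^t·E[r] = 0.785700, running G = 2.087700
t=3: π = [0.2518, 0.3740, 0.3742], E[r] = 0.9926, γ^t·E[r] = 0.723605, running G = 2.811305
t=4: π = [0.2503, 0.3748, 0.3748], E[r] = 0.9987, γ^t·E[r] = 0.655221, running G = 3.466526
t=5: π = [0.2501, 0.3750, 0.3750], E[r] = 0.9997, γ^t·E[r] = 0.590323, running G = 4.056850
t=6: π = [0.2500, 0.3750, 0.3750], E[r] = 0.9999, γ^t·E[r] = 0.531412, running G = 4.588261
t=7: π = [0.2500, 0.3750, 0.3750], E[r] = 1.0000, γ^t·E[r] = 0.478292, running G = 5.066553

G = 5.0666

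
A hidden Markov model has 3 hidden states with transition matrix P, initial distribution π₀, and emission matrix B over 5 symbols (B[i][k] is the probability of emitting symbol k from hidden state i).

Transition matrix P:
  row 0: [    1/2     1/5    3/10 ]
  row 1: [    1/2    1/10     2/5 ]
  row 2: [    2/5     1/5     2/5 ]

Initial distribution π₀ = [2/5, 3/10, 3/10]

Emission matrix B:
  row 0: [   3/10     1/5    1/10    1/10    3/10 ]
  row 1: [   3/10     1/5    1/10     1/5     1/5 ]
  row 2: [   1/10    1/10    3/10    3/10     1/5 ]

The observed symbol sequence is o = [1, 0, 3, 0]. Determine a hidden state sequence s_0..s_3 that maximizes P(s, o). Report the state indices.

t=0: δ = [8.000e-02, 6.000e-02, 3.000e-02]  (obs o_0=1)
t=1: δ = [1.200e-02, 4.800e-03, 2.400e-03]  ψ = [0, 0, 0]  (obs o_1=0)
t=2: δ = [6.000e-04, 4.800e-04, 1.080e-03]  ψ = [0, 0, 0]  (obs o_2=3)
t=3: δ = [1.296e-04, 6.480e-05, 4.320e-05]  ψ = [2, 2, 2]  (obs o_3=0)
backtrack: best end state = 0; path = [0, 0, 2, 0]

path = [0, 0, 2, 0]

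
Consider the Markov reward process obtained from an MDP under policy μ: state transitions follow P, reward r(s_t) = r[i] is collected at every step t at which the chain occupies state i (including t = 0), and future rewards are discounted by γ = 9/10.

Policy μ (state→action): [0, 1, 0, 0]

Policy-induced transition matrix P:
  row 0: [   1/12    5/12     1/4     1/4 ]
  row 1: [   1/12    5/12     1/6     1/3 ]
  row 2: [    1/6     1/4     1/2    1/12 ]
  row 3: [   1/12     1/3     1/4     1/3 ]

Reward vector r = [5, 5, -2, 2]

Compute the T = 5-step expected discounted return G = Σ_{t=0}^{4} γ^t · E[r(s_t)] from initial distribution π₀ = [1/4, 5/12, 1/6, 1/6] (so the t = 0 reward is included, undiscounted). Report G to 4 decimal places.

t=0: π = [0.2500, 0.4167, 0.1667, 0.1667], E[r] = 3.3333, γ^t·E[r] = 3.333333, running G = 3.333333
t=1: π = [0.0972, 0.3750, 0.2569, 0.2708], E[r] = 2.3889, γ^t·E[r] = 2.150000, running G = 5.483333
t=2: π = [0.1047, 0.3513, 0.2830, 0.2610], E[r] = 2.2361, γ^t·E[r] = 1.811250, running G = 7.294583
t=3: π = [0.1069, 0.3478, 0.2915, 0.2539], E[r] = 2.1981, γ^t·E[r] = 1.602422, running G = 8.897005
t=4: π = [0.1076, 0.3469, 0.2939, 0.2516], E[r] = 2.1881, γ^t·E[r] = 1.435620, running G = 10.332625

G = 10.3326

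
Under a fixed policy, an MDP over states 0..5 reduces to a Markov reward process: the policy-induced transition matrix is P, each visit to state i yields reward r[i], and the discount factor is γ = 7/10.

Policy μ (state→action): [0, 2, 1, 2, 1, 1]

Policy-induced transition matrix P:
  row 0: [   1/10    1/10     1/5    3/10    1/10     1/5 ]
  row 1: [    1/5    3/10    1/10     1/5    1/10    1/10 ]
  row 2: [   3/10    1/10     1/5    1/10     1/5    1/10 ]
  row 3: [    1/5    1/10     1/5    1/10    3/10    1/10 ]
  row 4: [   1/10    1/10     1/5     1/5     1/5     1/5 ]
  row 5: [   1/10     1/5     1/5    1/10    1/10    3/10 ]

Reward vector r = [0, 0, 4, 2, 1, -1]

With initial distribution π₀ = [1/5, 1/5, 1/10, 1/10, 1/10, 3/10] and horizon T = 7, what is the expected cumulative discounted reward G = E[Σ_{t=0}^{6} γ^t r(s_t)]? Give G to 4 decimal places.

t=0: π = [0.2000, 0.2000, 0.1000, 0.1000, 0.1000, 0.3000], E[r] = 0.4000, γ^t·E[r] = 0.400000, running G = 0.400000
t=1: π = [0.1500, 0.1700, 0.1800, 0.1700, 0.1400, 0.1900], E[r] = 1.0100, γ^t·E[r] = 0.707000, running G = 1.107000
t=2: π = [0.1700, 0.1530, 0.1830, 0.1610, 0.1660, 0.1670], E[r] = 1.0530, γ^t·E[r] = 0.515970, running G = 1.622970
t=3: π = [0.1680, 0.1473, 0.1847, 0.1659, 0.1671, 0.1670], E[r] = 1.0707, γ^t·E[r] = 0.367250, running G = 1.990220
t=4: π = [0.1683, 0.1462, 0.1853, 0.1650, 0.1684, 0.1669], E[r] = 1.0726, γ^t·E[r] = 0.257534, running G = 2.247754
t=5: π = [0.1682, 0.1459, 0.1854, 0.1651, 0.1684, 0.1670], E[r] = 1.0731, γ^t·E[r] = 0.180351, running G = 2.428105
t=6: π = [0.1682, 0.1459, 0.1854, 0.1651, 0.1684, 0.1671], E[r] = 1.0731, γ^t·E[r] = 0.126248, running G = 2.554353

G = 2.5544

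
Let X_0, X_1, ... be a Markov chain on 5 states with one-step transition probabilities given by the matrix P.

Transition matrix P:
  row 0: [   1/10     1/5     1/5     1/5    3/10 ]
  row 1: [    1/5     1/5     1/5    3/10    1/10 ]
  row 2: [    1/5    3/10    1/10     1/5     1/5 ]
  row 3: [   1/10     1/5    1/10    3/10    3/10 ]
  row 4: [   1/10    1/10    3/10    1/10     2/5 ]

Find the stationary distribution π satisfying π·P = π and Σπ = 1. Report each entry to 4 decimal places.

Balance equations π_j = Σ_i π_i·P[i][j]:
  π_0 = 1/10·π_0 + 1/5·π_1 + 1/5·π_2 + 1/10·π_3 + 1/10·π_4
  π_1 = 1/5·π_0 + 1/5·π_1 + 3/10·π_2 + 1/5·π_3 + 1/10·π_4
  π_2 = 1/5·π_0 + 1/5·π_1 + 1/10·π_2 + 1/10·π_3 + 3/10·π_4
  π_3 = 1/5·π_0 + 3/10·π_1 + 1/5·π_2 + 3/10·π_3 + 1/10·π_4
  normalize: π_0 + π_1 + π_2 + π_3 + π_4 = 1
Solving the linear system gives exactly π = [1219/8842, 1695/8842, 1653/8842, 944/4421, 2387/8842].

π = [0.1379, 0.1917, 0.1869, 0.2135, 0.2700]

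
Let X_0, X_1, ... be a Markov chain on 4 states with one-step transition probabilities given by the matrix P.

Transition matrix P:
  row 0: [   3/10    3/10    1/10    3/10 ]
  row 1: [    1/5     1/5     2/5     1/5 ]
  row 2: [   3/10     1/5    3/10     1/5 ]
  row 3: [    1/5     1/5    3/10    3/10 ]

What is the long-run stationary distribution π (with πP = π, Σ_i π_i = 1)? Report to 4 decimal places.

Balance equations π_j = Σ_i π_i·P[i][j]:
  π_0 = 3/10·π_0 + 1/5·π_1 + 3/10·π_2 + 1/5·π_3
  π_1 = 3/10·π_0 + 1/5·π_1 + 1/5·π_2 + 1/5·π_3
  π_2 = 1/10·π_0 + 2/5·π_1 + 3/10·π_2 + 3/10·π_3
  normalize: π_0 + π_1 + π_2 + π_3 = 1
Solving the linear system gives exactly π = [232/919, 207/919, 250/919, 230/919].

π = [0.2524, 0.2252, 0.2720, 0.2503]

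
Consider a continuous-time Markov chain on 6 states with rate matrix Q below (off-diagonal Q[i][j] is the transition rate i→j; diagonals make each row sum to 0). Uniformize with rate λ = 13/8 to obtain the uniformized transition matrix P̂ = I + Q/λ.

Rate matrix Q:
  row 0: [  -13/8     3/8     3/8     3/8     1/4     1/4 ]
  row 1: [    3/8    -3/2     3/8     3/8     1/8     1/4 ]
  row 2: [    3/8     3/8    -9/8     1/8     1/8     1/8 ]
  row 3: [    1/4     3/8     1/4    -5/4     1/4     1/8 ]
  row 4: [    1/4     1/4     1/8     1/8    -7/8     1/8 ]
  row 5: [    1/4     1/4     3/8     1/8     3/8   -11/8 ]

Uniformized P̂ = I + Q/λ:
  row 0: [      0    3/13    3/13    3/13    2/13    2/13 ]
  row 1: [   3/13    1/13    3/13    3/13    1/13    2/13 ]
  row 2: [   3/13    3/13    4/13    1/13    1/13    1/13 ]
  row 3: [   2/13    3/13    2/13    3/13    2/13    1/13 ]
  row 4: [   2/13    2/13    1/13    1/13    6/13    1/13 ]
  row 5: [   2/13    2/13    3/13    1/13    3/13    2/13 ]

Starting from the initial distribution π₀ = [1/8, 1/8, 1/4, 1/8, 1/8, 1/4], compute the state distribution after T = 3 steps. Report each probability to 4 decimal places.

t=0: π = [0.1250, 0.1250, 0.2500, 0.1250, 0.1250, 0.2500]
t=1: π = [0.1635, 0.1827, 0.2212, 0.1346, 0.1827, 0.1154]
t=2: π = [0.1598, 0.1797, 0.2093, 0.1509, 0.1879, 0.1124]
t=3: π = [0.1592, 0.1800, 0.2064, 0.1524, 0.1904, 0.1117]

π = [0.1592, 0.1800, 0.2064, 0.1524, 0.1904, 0.1117]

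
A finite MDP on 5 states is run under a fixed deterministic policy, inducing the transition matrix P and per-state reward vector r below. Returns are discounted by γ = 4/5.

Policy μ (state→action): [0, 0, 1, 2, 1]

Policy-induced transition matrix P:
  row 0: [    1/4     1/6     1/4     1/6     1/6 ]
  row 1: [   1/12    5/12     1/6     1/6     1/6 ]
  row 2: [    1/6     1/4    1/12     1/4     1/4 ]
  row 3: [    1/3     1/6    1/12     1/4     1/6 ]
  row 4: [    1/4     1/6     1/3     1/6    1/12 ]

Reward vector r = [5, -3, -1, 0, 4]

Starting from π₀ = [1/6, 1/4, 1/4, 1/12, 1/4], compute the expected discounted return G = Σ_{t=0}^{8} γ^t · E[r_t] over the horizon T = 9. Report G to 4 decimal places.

G = 3.4471

t=0: π = [0.1667, 0.2500, 0.2500, 0.0833, 0.2500], E[r] = 0.8333, γ^t·E[r] = 0.833333, running G = 0.833333
t=1: π = [0.1944, 0.2500, 0.1944, 0.1944, 0.1667], E[r] = 0.6944, γ^t·E[r] = 0.555556, running G = 1.388889
t=2: π = [0.2083, 0.2454, 0.1782, 0.1991, 0.1690], E[r] = 0.8032, γ^t·E[r] = 0.514074, running G = 1.902963
t=3: π = [0.2108, 0.2429, 0.1807, 0.1981, 0.1674], E[r] = 0.8146, γ^t·E[r] = 0.417086, running G = 2.320049
t=4: π = [0.2110, 0.2424, 0.1806, 0.1982, 0.1678], E[r] = 0.8180, γ^t·E[r] = 0.335072, running G = 2.655121
t=5: π = [0.2111, 0.2423, 0.1806, 0.1982, 0.1677], E[r] = 0.8186, γ^t·E[r] = 0.268251, running G = 2.923372
t=6: π = [0.2111, 0.2423, 0.1806, 0.1982, 0.1677], E[r] = 0.8188, γ^t·E[r] = 0.214649, running G = 3.138020
t=7: π = [0.2111, 0.2423, 0.1806, 0.1982, 0.1677], E[r] = 0.8189, γ^t·E[r] = 0.171726, running G = 3.309747
t=8: π = [0.2111, 0.2423, 0.1806, 0.1982, 0.1677], E[r] = 0.8189, γ^t·E[r] = 0.137383, running G = 3.447129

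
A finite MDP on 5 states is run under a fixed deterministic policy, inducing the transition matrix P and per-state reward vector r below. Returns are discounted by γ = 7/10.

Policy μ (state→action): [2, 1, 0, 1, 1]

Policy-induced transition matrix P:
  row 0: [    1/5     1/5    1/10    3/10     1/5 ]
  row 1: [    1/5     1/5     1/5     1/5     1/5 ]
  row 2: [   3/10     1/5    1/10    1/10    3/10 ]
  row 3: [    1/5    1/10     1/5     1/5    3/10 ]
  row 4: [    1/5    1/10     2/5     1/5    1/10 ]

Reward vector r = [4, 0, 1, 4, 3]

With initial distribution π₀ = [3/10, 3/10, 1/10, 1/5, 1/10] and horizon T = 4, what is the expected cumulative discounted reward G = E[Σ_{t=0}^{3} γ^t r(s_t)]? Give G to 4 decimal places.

t=0: π = [0.3000, 0.3000, 0.1000, 0.2000, 0.1000], E[r] = 2.4000, γ^t·E[r] = 2.400000, running G = 2.400000
t=1: π = [0.2100, 0.1700, 0.1800, 0.2200, 0.2200], E[r] = 2.5600, γ^t·E[r] = 1.792000, running G = 4.192000
t=2: π = [0.2180, 0.1560, 0.2050, 0.2030, 0.2180], E[r] = 2.5430, γ^t·E[r] = 1.246070, running G = 5.438070
t=3: π = [0.2205, 0.1579, 0.2013, 0.2013, 0.2190], E[r] = 2.5455, γ^t·E[r] = 0.873107, running G = 6.311177

G = 6.3112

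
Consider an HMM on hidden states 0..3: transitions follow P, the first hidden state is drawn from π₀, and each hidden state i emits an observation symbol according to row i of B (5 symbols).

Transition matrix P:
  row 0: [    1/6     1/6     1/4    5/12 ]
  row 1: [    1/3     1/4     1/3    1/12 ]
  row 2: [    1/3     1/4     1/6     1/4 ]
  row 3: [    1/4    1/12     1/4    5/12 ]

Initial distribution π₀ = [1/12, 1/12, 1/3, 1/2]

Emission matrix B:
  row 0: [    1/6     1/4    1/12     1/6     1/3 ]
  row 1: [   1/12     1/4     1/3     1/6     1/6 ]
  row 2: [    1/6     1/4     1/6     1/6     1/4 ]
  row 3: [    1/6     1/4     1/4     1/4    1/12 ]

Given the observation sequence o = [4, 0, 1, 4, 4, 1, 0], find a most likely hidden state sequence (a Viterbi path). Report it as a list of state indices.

t=0: δ = [2.778e-02, 1.389e-02, 8.333e-02, 4.167e-02]  (obs o_0=4)
t=1: δ = [4.630e-03, 1.736e-03, 2.315e-03, 3.472e-03]  ψ = [2, 2, 2, 2]  (obs o_1=0)
t=2: δ = [2.170e-04, 1.929e-04, 2.894e-04, 4.823e-04]  ψ = [3, 0, 0, 0]  (obs o_2=1)
t=3: δ = [4.019e-05, 1.206e-05, 3.014e-05, 1.674e-05]  ψ = [3, 2, 3, 3]  (obs o_3=4)
t=4: δ = [3.349e-06, 1.256e-06, 2.512e-06, 1.395e-06]  ψ = [2, 2, 0, 0]  (obs o_4=4)
t=5: δ = [2.093e-07, 1.570e-07, 2.093e-07, 3.489e-07]  ψ = [2, 2, 0, 0]  (obs o_5=1)
t=6: δ = [1.454e-08, 4.361e-09, 1.454e-08, 2.423e-08]  ψ = [3, 2, 3, 3]  (obs o_6=0)
backtrack: best end state = 3; path = [2, 0, 3, 2, 0, 3, 3]

path = [2, 0, 3, 2, 0, 3, 3]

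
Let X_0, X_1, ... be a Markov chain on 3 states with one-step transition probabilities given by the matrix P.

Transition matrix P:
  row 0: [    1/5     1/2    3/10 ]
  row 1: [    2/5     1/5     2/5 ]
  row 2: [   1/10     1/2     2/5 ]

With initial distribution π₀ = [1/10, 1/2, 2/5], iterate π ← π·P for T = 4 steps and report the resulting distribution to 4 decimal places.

t=0: π = [0.1000, 0.5000, 0.4000]
t=1: π = [0.2600, 0.3500, 0.3900]
t=2: π = [0.2310, 0.3950, 0.3740]
t=3: π = [0.2416, 0.3815, 0.3769]
t=4: π = [0.2386, 0.3856, 0.3758]

π = [0.2386, 0.3856, 0.3758]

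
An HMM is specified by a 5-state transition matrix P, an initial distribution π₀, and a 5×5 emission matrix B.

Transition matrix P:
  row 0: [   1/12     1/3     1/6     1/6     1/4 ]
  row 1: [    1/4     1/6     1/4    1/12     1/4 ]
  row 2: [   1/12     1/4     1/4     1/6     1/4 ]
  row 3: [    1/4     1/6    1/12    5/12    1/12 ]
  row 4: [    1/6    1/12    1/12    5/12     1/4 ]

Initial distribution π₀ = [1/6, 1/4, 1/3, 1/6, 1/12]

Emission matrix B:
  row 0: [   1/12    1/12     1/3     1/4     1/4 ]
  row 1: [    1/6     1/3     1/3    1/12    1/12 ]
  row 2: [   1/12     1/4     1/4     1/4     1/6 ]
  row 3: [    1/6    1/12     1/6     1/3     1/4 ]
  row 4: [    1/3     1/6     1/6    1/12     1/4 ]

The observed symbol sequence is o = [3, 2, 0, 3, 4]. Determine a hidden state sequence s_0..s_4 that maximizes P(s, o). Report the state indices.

path = [2, 1, 4, 3, 3]

t=0: δ = [4.167e-02, 2.083e-02, 8.333e-02, 5.556e-02, 6.944e-03]  (obs o_0=3)
t=1: δ = [4.630e-03, 6.944e-03, 5.208e-03, 3.858e-03, 3.472e-03]  ψ = [3, 2, 2, 3, 2]  (obs o_1=2)
t=2: δ = [1.447e-04, 2.572e-04, 1.447e-04, 2.679e-04, 5.787e-04]  ψ = [1, 0, 1, 3, 1]  (obs o_2=0)
t=3: δ = [2.411e-05, 4.019e-06, 1.608e-05, 8.038e-05, 1.206e-05]  ψ = [4, 0, 1, 4, 4]  (obs o_3=3)
t=4: δ = [5.023e-06, 1.116e-06, 1.116e-06, 8.372e-06, 1.674e-06]  ψ = [3, 3, 3, 3, 3]  (obs o_4=4)
backtrack: best end state = 3; path = [2, 1, 4, 3, 3]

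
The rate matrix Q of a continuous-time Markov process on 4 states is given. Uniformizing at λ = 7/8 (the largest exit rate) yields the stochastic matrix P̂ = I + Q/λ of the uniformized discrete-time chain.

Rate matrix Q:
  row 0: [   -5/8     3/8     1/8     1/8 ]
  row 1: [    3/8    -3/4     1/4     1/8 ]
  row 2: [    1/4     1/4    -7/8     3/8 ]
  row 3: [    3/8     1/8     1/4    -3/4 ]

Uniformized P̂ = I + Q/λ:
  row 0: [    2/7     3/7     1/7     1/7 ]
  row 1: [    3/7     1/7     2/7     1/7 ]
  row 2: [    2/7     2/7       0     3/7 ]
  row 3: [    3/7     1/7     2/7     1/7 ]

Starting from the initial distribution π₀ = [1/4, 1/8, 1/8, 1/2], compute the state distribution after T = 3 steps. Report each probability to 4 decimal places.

t=0: π = [0.2500, 0.1250, 0.1250, 0.5000]
t=1: π = [0.3750, 0.2321, 0.2143, 0.1786]
t=2: π = [0.3444, 0.2806, 0.1709, 0.2041]
t=3: π = [0.3550, 0.2657, 0.1877, 0.1917]

π = [0.3550, 0.2657, 0.1877, 0.1917]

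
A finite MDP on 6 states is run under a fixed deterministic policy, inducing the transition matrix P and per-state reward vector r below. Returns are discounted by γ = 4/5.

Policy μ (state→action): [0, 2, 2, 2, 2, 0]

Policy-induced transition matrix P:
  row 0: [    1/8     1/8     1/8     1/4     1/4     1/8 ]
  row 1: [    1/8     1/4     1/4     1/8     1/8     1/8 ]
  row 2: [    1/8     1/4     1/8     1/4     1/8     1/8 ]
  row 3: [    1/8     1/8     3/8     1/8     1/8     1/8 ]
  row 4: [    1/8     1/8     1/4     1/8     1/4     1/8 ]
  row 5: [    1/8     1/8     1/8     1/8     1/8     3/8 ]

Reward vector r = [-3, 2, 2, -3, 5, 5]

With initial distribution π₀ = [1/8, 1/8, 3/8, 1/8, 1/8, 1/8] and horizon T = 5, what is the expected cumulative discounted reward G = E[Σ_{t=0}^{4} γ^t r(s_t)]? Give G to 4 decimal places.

G = 4.9787

t=0: π = [0.1250, 0.1250, 0.3750, 0.1250, 0.1250, 0.1250], E[r] = 1.5000, γ^t·E[r] = 1.500000, running G = 1.500000
t=1: π = [0.1250, 0.1875, 0.1875, 0.1875, 0.1563, 0.1563], E[r] = 1.3750, γ^t·E[r] = 1.100000, running G = 2.600000
t=2: π = [0.1250, 0.1719, 0.2148, 0.1641, 0.1602, 0.1641], E[r] = 1.5273, γ^t·E[r] = 0.977500, running G = 3.577500
t=3: π = [0.1250, 0.1733, 0.2075, 0.1675, 0.1606, 0.1660], E[r] = 1.5176, γ^t·E[r] = 0.777000, running G = 4.354500
t=4: π = [0.1250, 0.1726, 0.2086, 0.1666, 0.1607, 0.1665], E[r] = 1.5238, γ^t·E[r] = 0.624150, running G = 4.978650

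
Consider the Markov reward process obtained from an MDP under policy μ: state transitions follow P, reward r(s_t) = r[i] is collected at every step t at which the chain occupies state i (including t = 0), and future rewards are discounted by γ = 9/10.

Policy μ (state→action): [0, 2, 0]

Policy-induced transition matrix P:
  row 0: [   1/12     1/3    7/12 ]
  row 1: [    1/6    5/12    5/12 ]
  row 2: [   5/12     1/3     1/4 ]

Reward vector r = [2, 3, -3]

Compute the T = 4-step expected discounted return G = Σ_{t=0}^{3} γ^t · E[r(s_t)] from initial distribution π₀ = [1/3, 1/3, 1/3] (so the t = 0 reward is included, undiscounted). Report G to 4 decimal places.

t=0: π = [0.3333, 0.3333, 0.3333], E[r] = 0.6667, γ^t·E[r] = 0.666667, running G = 0.666667
t=1: π = [0.2222, 0.3611, 0.4167], E[r] = 0.2778, γ^t·E[r] = 0.250000, running G = 0.916667
t=2: π = [0.2523, 0.3634, 0.3843], E[r] = 0.4421, γ^t·E[r] = 0.358125, running G = 1.274792
t=3: π = [0.2417, 0.3636, 0.3947], E[r] = 0.3902, γ^t·E[r] = 0.284484, running G = 1.559276

G = 1.5593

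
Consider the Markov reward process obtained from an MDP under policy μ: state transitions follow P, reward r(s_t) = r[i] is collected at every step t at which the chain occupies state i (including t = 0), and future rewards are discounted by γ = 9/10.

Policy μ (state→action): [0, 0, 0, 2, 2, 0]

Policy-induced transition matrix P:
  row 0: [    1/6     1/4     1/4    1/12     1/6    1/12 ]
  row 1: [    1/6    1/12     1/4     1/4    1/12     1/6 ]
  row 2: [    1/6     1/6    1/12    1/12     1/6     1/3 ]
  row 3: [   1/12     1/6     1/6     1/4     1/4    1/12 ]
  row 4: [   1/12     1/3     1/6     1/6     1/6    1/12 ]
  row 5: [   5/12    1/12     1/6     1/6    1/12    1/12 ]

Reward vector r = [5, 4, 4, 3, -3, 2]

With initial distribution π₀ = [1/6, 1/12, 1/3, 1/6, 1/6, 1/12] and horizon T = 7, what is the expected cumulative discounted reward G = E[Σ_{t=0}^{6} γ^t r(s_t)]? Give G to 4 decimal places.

G = 13.7392

t=0: π = [0.1667, 0.0833, 0.3333, 0.1667, 0.1667, 0.0833], E[r] = 2.6667, γ^t·E[r] = 2.666667, running G = 2.666667
t=1: π = [0.1597, 0.1944, 0.1597, 0.1458, 0.1667, 0.1736], E[r] = 2.5000, γ^t·E[r] = 2.250000, running G = 4.916667
t=2: π = [0.1840, 0.1771, 0.1829, 0.1684, 0.1481, 0.1395], E[r] = 2.6997, γ^t·E[r] = 2.186719, running G = 7.103385
t=3: π = [0.1752, 0.1803, 0.1815, 0.1649, 0.1543, 0.1438], E[r] = 2.6424, γ^t·E[r] = 1.926316, running G = 9.029702
t=4: π = [0.1760, 0.1800, 0.1812, 0.1657, 0.1534, 0.1437], E[r] = 2.6491, γ^t·E[r] = 1.738043, running G = 10.767745
t=5: π = [0.1760, 0.1799, 0.1812, 0.1657, 0.1535, 0.1436], E[r] = 2.6486, γ^t·E[r] = 1.563947, running G = 12.331693
t=6: π = [0.1760, 0.1800, 0.1812, 0.1657, 0.1535, 0.1436], E[r] = 2.6484, γ^t·E[r] = 1.407471, running G = 13.739164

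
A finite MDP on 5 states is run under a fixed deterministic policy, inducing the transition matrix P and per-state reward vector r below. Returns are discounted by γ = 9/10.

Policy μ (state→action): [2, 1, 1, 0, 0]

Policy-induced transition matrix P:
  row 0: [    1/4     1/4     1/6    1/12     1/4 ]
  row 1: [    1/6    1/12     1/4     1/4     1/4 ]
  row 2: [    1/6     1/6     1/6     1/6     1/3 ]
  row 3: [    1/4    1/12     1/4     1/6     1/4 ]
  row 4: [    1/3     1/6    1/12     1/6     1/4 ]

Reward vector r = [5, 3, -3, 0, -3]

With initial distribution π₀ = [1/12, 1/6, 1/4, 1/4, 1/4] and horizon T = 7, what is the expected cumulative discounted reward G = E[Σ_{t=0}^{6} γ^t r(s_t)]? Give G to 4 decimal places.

t=0: π = [0.0833, 0.1667, 0.2500, 0.2500, 0.2500], E[r] = -0.5833, γ^t·E[r] = -0.583333, running G = -0.583333
t=1: π = [0.2361, 0.1389, 0.1806, 0.1736, 0.2708], E[r] = 0.2431, γ^t·E[r] = 0.218750, running G = -0.364583
t=2: π = [0.2459, 0.1603, 0.1701, 0.1586, 0.2650], E[r] = 0.4051, γ^t·E[r] = 0.328125, running G = -0.036458
t=3: π = [0.2446, 0.1606, 0.1712, 0.1595, 0.2642], E[r] = 0.3985, γ^t·E[r] = 0.290531, running G = 0.254073
t=4: π = [0.2444, 0.1604, 0.1713, 0.1597, 0.2643], E[r] = 0.3962, γ^t·E[r] = 0.259936, running G = 0.514009
t=5: π = [0.2444, 0.1604, 0.1713, 0.1597, 0.2643], E[r] = 0.3962, γ^t·E[r] = 0.233957, running G = 0.747966
t=6: π = [0.2444, 0.1604, 0.1713, 0.1597, 0.2643], E[r] = 0.3962, γ^t·E[r] = 0.210578, running G = 0.958544

G = 0.9585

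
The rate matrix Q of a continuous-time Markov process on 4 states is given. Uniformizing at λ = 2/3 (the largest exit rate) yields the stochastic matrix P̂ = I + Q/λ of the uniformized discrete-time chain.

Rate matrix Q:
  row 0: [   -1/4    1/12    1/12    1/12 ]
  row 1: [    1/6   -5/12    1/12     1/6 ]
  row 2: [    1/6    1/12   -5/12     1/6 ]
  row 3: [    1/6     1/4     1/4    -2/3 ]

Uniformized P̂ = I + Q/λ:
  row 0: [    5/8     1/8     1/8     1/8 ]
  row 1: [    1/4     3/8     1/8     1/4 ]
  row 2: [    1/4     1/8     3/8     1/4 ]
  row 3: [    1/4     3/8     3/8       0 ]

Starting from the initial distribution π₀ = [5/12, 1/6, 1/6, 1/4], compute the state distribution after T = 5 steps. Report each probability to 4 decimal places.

π = [0.4001, 0.2200, 0.2200, 0.1599]

t=0: π = [0.4167, 0.1667, 0.1667, 0.2500]
t=1: π = [0.4063, 0.2292, 0.2292, 0.1354]
t=2: π = [0.4023, 0.2161, 0.2161, 0.1654]
t=3: π = [0.4009, 0.2204, 0.2204, 0.1584]
t=4: π = [0.4003, 0.2197, 0.2197, 0.1603]
t=5: π = [0.4001, 0.2200, 0.2200, 0.1599]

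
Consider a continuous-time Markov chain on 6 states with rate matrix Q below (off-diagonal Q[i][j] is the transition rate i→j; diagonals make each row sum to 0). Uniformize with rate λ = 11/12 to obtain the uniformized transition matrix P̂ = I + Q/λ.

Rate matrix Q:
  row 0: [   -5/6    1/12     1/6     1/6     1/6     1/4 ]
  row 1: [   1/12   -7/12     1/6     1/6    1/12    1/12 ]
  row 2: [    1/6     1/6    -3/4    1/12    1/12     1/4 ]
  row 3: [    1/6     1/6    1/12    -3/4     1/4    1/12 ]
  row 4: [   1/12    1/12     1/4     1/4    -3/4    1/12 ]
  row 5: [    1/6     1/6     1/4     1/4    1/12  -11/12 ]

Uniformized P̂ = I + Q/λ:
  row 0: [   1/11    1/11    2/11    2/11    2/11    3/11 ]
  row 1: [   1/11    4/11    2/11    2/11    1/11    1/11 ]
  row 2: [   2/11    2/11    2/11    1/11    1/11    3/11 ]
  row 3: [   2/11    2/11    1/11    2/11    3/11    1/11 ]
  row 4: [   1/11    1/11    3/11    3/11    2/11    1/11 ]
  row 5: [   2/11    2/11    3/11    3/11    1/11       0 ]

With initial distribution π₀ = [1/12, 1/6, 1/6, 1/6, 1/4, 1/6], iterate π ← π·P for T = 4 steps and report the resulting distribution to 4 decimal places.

t=0: π = [0.0833, 0.1667, 0.1667, 0.1667, 0.2500, 0.1667]
t=1: π = [0.1364, 0.1818, 0.2045, 0.2045, 0.1515, 0.1212]
t=2: π = [0.1391, 0.1887, 0.1880, 0.1880, 0.1543, 0.1419]
t=3: π = [0.1380, 0.1895, 0.1916, 0.1916, 0.1518, 0.1375]
t=4: π = [0.1383, 0.1899, 0.1907, 0.1907, 0.1521, 0.1383]

π = [0.1383, 0.1899, 0.1907, 0.1907, 0.1521, 0.1383]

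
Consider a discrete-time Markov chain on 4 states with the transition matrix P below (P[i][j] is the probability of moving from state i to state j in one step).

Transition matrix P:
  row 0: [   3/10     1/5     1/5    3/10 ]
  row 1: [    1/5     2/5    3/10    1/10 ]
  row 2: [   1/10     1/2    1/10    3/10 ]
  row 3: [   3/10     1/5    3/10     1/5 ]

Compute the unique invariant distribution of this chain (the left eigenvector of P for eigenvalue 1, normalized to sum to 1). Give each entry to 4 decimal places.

Balance equations π_j = Σ_i π_i·P[i][j]:
  π_0 = 3/10·π_0 + 1/5·π_1 + 1/10·π_2 + 3/10·π_3
  π_1 = 1/5·π_0 + 2/5·π_1 + 1/2·π_2 + 1/5·π_3
  π_2 = 1/5·π_0 + 3/10·π_1 + 1/10·π_2 + 3/10·π_3
  normalize: π_0 + π_1 + π_2 + π_3 = 1
Solving the linear system gives exactly π = [207/941, 317/941, 218/941, 199/941].

π = [0.2200, 0.3369, 0.2317, 0.2115]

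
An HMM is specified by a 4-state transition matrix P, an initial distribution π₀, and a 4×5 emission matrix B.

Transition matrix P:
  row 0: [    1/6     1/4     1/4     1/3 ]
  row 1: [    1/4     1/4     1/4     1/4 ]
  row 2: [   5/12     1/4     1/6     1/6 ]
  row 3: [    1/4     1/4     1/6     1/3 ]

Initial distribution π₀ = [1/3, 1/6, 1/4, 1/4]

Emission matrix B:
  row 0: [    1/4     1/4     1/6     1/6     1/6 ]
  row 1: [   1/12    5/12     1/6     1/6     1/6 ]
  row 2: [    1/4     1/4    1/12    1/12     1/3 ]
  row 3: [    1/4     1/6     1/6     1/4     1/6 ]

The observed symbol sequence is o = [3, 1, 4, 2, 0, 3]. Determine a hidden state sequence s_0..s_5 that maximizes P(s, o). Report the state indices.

t=0: δ = [5.556e-02, 2.778e-02, 2.083e-02, 6.250e-02]  (obs o_0=3)
t=1: δ = [3.906e-03, 6.510e-03, 3.472e-03, 3.472e-03]  ψ = [3, 3, 0, 3]  (obs o_1=1)
t=2: δ = [2.713e-04, 2.713e-04, 5.425e-04, 2.713e-04]  ψ = [1, 1, 1, 1]  (obs o_2=4)
t=3: δ = [3.768e-05, 2.261e-05, 7.535e-06, 1.507e-05]  ψ = [2, 2, 2, 0]  (obs o_3=2)
t=4: δ = [1.570e-06, 7.849e-07, 2.355e-06, 3.140e-06]  ψ = [0, 0, 0, 0]  (obs o_4=0)
t=5: δ = [1.635e-07, 1.308e-07, 4.361e-08, 2.616e-07]  ψ = [2, 3, 3, 3]  (obs o_5=3)
backtrack: best end state = 3; path = [3, 1, 2, 0, 3, 3]

path = [3, 1, 2, 0, 3, 3]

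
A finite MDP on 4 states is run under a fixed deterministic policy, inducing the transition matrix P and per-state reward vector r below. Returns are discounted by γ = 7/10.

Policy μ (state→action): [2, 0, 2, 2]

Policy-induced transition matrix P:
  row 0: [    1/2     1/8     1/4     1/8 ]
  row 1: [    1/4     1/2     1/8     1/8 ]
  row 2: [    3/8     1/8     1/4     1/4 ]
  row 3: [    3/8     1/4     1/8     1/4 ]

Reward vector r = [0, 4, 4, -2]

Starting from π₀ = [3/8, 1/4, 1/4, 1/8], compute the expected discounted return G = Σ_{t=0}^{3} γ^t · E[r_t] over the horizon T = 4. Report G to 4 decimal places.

G = 3.8931

t=0: π = [0.3750, 0.2500, 0.2500, 0.1250], E[r] = 1.7500, γ^t·E[r] = 1.750000, running G = 1.750000
t=1: π = [0.3906, 0.2344, 0.2031, 0.1719], E[r] = 1.4063, γ^t·E[r] = 0.984375, running G = 2.734375
t=2: π = [0.3945, 0.2344, 0.1992, 0.1719], E[r] = 1.3906, γ^t·E[r] = 0.681406, running G = 3.415781
t=3: π = [0.3950, 0.2344, 0.1992, 0.1714], E[r] = 1.3916, γ^t·E[r] = 0.477319, running G = 3.893101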